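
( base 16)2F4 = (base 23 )19k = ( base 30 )P6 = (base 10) 756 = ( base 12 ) 530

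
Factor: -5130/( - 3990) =9/7 = 3^2* 7^(-1 )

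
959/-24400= -959/24400 = - 0.04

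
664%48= 40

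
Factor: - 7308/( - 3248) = 9/4 = 2^(  -  2 )* 3^2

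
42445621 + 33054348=75499969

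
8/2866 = 4/1433 =0.00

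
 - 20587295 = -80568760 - -59981465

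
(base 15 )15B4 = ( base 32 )4ht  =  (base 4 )1020331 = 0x123d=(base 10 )4669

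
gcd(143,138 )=1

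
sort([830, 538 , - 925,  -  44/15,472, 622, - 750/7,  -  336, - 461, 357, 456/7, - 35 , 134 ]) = [ -925 , - 461, - 336, - 750/7, -35, - 44/15 , 456/7 , 134,  357,472,538, 622,830 ] 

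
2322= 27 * 86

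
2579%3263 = 2579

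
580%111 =25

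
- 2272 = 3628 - 5900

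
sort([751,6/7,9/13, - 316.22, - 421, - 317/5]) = [ - 421, - 316.22,-317/5,9/13, 6/7,751 ] 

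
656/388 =164/97 = 1.69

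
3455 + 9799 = 13254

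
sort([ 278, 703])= [278, 703 ]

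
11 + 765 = 776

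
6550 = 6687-137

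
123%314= 123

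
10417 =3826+6591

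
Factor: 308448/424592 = 2^1*3^4*223^(-1) = 162/223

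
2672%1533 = 1139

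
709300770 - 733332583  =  -24031813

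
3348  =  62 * 54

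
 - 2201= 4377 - 6578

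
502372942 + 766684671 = 1269057613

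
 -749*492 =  - 368508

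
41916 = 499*84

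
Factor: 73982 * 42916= 3175011512 = 2^3*71^1*521^1*10729^1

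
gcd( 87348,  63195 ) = 3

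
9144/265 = 34 + 134/265 = 34.51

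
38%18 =2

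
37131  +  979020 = 1016151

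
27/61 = 27/61 = 0.44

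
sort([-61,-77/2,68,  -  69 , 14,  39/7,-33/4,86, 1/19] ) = [ - 69, - 61,-77/2, - 33/4 , 1/19, 39/7,14 , 68,  86 ] 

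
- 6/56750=-1 + 28372/28375 = - 0.00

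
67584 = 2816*24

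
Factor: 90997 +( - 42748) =3^3*1787^1 = 48249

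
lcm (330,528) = 2640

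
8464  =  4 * 2116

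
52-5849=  -5797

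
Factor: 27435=3^1 *5^1*31^1*59^1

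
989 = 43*23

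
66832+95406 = 162238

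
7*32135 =224945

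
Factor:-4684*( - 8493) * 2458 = 97782219096=2^3*3^1*19^1*149^1 * 1171^1* 1229^1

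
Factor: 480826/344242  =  240413/172121 = 19^ ( - 1)*43^1*5591^1*9059^( - 1 ) 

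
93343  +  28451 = 121794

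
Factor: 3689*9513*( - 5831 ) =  - 204629947767 = - 3^2*7^5 * 17^2  *31^1 * 151^1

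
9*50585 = 455265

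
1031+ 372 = 1403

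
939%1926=939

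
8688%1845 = 1308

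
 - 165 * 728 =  - 120120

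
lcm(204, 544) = 1632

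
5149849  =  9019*571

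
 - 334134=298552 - 632686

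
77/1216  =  77/1216 = 0.06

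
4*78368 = 313472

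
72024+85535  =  157559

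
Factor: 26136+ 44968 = 2^6*11^1*101^1= 71104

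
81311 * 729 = 59275719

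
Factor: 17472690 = 2^1*3^2*5^1*194141^1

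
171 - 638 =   -  467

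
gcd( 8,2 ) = 2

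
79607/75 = 79607/75 = 1061.43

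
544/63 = 8 +40/63 =8.63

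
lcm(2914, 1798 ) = 84506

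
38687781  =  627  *61703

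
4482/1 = 4482 = 4482.00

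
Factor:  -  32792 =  - 2^3*4099^1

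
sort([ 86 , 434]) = [ 86, 434 ]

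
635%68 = 23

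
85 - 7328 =-7243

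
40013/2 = 20006+1/2 = 20006.50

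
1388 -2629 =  - 1241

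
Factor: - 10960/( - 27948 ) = 2^2 * 3^(-1)*5^1*17^( - 1) = 20/51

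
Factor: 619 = 619^1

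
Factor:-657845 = - 5^1*41^1*3209^1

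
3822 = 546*7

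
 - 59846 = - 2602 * 23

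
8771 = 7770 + 1001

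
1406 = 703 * 2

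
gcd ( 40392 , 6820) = 44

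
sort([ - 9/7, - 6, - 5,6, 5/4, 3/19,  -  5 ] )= [-6, - 5, - 5,-9/7,3/19, 5/4, 6] 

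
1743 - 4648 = - 2905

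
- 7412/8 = -927 + 1/2 = - 926.50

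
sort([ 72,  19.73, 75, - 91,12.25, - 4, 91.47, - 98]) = [ - 98, - 91, - 4,12.25,19.73,72, 75, 91.47]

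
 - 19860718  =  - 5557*3574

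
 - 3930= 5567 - 9497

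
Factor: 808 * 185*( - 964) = - 2^5 *5^1*37^1*101^1 * 241^1 = - 144098720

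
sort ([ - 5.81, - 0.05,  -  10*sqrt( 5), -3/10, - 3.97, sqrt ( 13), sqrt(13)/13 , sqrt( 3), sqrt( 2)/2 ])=[  -  10*sqrt( 5 ), - 5.81, - 3.97,- 3/10, - 0.05,sqrt( 13 ) /13,sqrt(2)/2,sqrt( 3),sqrt( 13 )]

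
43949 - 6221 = 37728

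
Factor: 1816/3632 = 2^( - 1 ) = 1/2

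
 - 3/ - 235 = 3/235  =  0.01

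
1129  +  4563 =5692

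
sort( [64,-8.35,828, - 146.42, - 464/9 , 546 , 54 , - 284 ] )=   [ - 284,  -  146.42,-464/9, - 8.35,54,64, 546, 828]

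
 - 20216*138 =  - 2789808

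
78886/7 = 78886/7 = 11269.43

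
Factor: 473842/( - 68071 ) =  - 2^1*79^1*2999^1 * 68071^ ( - 1 )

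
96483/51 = 32161/17 = 1891.82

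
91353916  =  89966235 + 1387681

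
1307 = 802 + 505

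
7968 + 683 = 8651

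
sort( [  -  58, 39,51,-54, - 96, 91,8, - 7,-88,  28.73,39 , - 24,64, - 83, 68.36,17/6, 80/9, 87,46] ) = [-96, - 88, - 83  , - 58,-54,-24,-7,17/6,8, 80/9,28.73 , 39, 39,46, 51,64  ,  68.36,87 , 91 ] 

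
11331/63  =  1259/7 = 179.86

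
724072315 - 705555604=18516711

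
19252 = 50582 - 31330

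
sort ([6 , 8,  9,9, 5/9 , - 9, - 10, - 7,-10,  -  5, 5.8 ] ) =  [  -  10,  -  10,-9, - 7, - 5,  5/9, 5.8, 6,8 , 9 , 9] 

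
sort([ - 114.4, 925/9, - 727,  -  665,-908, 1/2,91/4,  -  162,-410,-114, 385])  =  [ - 908, - 727, - 665,-410,-162, - 114.4,-114, 1/2,91/4, 925/9,385] 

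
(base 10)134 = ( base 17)7f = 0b10000110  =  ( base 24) 5E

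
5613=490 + 5123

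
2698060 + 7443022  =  10141082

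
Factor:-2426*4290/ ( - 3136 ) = 2^( - 4)*3^1 * 5^1*7^( - 2) * 11^1*13^1*1213^1 = 2601885/784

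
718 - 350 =368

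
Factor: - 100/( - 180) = 3^( - 2 )*5^1 = 5/9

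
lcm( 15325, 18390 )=91950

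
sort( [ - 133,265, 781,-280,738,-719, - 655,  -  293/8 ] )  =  [ - 719,  -  655, - 280,  -  133, - 293/8,  265, 738,781 ]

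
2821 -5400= - 2579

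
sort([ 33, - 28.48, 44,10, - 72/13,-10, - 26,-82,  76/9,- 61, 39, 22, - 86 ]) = [ - 86,-82, - 61, - 28.48,-26, - 10,-72/13,76/9, 10, 22, 33, 39 , 44]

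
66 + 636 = 702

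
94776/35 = 2707 + 31/35  =  2707.89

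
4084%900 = 484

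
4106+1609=5715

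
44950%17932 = 9086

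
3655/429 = 3655/429 = 8.52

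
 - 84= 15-99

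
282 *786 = 221652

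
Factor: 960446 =2^1 * 37^1*12979^1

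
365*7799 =2846635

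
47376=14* 3384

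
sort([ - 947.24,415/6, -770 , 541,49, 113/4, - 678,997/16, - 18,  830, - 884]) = [ - 947.24, - 884, - 770, - 678, - 18,  113/4,49, 997/16,415/6 , 541, 830 ]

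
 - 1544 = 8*( - 193) 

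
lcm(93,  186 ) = 186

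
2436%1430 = 1006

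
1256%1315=1256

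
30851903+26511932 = 57363835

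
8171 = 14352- 6181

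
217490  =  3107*70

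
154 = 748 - 594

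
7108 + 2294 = 9402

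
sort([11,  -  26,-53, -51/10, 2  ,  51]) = [-53, - 26,- 51/10, 2, 11 , 51 ]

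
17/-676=-1 + 659/676 = -0.03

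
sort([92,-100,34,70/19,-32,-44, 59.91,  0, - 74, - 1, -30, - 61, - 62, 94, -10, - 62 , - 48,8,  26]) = [  -  100,-74,-62, - 62, - 61,- 48,-44, - 32,-30, - 10,-1,  0 , 70/19,8,26,  34,59.91,92,94 ] 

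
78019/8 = 9752  +  3/8 =9752.38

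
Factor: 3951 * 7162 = 2^1 *3^2*439^1*3581^1 = 28297062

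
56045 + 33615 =89660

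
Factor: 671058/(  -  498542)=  -459/341 = - 3^3* 11^( - 1)*17^1*31^( - 1 ) 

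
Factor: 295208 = 2^3*36901^1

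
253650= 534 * 475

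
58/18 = 3 + 2/9= 3.22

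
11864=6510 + 5354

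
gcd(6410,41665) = 3205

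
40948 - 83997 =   -  43049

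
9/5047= 9/5047 = 0.00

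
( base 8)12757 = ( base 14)2091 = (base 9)7628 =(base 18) H5H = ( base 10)5615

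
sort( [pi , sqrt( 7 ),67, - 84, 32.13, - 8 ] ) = [-84, - 8, sqrt( 7), pi, 32.13, 67 ] 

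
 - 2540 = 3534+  - 6074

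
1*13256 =13256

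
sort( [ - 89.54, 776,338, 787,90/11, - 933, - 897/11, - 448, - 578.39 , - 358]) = [ - 933 , - 578.39,- 448, - 358,-89.54,- 897/11 , 90/11,  338, 776 , 787 ]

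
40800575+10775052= 51575627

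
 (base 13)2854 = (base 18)HH1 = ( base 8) 13267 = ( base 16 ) 16b7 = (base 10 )5815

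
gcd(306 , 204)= 102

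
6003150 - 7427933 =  - 1424783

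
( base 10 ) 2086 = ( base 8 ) 4046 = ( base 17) 73c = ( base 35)1OL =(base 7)6040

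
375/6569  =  375/6569 = 0.06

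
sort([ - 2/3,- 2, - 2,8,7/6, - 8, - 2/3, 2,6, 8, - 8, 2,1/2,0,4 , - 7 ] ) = [  -  8, - 8,-7, -2, - 2, - 2/3, - 2/3,0,1/2,7/6,2,2,4, 6, 8,8]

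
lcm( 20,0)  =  0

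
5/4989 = 5/4989 = 0.00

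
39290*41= 1610890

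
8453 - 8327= 126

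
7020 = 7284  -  264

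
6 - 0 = 6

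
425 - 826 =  - 401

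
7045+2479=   9524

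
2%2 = 0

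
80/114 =40/57 = 0.70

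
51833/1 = 51833 = 51833.00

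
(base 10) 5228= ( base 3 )21011122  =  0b1010001101100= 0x146c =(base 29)668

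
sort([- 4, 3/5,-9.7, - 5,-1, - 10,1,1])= [ - 10, - 9.7, - 5,-4, - 1,3/5,1,1 ]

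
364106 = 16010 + 348096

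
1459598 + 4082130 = 5541728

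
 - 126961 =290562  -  417523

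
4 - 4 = 0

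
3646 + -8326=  - 4680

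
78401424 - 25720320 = 52681104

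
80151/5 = 80151/5=16030.20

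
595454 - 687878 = -92424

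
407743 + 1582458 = 1990201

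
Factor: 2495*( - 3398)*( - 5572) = 47239471720   =  2^3*5^1 * 7^1*199^1* 499^1*1699^1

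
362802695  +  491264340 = 854067035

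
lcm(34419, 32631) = 2512587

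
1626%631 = 364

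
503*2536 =1275608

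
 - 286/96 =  - 3 + 1/48 = - 2.98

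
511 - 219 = 292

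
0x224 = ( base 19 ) 19g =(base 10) 548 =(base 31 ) hl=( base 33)GK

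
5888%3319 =2569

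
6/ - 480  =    -  1 + 79/80 = -0.01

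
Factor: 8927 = 79^1 *113^1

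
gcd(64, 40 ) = 8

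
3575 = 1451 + 2124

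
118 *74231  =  8759258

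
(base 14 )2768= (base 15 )20d7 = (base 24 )C1G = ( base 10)6952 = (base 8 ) 15450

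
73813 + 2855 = 76668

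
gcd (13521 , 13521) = 13521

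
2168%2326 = 2168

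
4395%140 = 55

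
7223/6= 7223/6 = 1203.83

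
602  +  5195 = 5797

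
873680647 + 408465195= 1282145842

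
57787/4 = 57787/4= 14446.75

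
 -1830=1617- 3447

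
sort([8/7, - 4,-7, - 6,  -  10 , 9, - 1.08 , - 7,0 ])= [ - 10, - 7, - 7 , - 6,  -  4, - 1.08,  0,8/7, 9] 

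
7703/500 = 15 + 203/500 =15.41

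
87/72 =1 + 5/24=1.21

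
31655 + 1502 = 33157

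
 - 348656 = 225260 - 573916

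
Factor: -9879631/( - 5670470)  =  2^(- 1)  *5^(-1 )*13^( - 1)*53^( - 1 )* 107^1*823^( - 1)*92333^1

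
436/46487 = 436/46487 =0.01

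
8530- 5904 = 2626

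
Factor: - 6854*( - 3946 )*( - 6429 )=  - 2^2*3^1*23^1*149^1*1973^1*2143^1 = - 173877988236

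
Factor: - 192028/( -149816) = 787/614  =  2^ (  -  1 ) * 307^( - 1 ) * 787^1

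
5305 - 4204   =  1101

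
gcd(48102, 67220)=2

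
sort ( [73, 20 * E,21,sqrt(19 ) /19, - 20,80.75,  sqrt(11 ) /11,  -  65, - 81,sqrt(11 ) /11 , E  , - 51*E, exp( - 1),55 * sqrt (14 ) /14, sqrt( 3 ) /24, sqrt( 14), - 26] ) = [ - 51 *E, - 81, - 65,  -  26, - 20,sqrt( 3 )/24,sqrt( 19) /19, sqrt(11)/11,sqrt( 11 ) /11,exp( - 1),E,  sqrt( 14 ), 55*sqrt(14)/14,21,20 * E, 73, 80.75 ] 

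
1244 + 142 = 1386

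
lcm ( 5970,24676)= 370140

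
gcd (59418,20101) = 1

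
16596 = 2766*6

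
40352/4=10088 = 10088.00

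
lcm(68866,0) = 0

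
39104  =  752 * 52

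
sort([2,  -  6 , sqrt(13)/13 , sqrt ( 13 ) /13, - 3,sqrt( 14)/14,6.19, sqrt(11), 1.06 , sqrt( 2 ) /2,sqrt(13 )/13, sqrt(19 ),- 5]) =[ - 6 , - 5, - 3,  sqrt(14 ) /14, sqrt( 13) /13,sqrt(13) /13,sqrt(13 )/13, sqrt( 2 )/2, 1.06,2, sqrt( 11),sqrt( 19), 6.19 ] 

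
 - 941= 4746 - 5687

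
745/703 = 1 + 42/703 =1.06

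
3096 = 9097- 6001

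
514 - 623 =-109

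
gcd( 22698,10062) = 234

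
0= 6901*0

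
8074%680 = 594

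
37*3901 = 144337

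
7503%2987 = 1529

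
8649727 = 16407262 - 7757535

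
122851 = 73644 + 49207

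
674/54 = 337/27 = 12.48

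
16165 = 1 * 16165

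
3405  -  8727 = -5322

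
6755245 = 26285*257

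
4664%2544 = 2120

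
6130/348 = 17 + 107/174=17.61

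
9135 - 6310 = 2825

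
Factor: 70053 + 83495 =2^2*23^1*1669^1 = 153548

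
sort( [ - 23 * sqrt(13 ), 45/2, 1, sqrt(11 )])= [-23*sqrt(13), 1  ,  sqrt (11), 45/2 ] 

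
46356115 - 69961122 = - 23605007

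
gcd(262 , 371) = 1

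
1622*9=14598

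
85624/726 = 117+31/33 =117.94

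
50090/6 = 8348 + 1/3 = 8348.33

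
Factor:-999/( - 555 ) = 9/5 = 3^2*5^( - 1 )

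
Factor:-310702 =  - 2^1 * 7^1 * 22193^1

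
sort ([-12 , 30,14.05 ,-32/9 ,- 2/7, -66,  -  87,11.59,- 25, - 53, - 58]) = [-87, - 66 ,-58, - 53, - 25,  -  12, - 32/9,-2/7, 11.59 , 14.05, 30 ] 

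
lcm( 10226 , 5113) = 10226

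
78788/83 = 949 + 21/83 =949.25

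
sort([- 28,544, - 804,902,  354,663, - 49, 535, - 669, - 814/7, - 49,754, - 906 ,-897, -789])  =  [ - 906 , - 897,- 804 ,-789, - 669, - 814/7, - 49 , - 49, - 28,354,535, 544,663,754,902] 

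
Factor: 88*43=2^3 * 11^1*43^1 = 3784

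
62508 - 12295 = 50213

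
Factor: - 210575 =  - 5^2*8423^1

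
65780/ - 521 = - 65780/521 = - 126.26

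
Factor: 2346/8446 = 1173/4223  =  3^1 * 17^1*23^1*41^( - 1 )*103^( - 1)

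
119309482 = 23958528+95350954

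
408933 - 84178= 324755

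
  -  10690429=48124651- 58815080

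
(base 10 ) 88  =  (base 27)37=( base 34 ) 2K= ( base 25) 3D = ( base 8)130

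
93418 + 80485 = 173903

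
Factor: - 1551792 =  - 2^4*3^1*11^1*2939^1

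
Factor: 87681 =3^1 * 11^1*2657^1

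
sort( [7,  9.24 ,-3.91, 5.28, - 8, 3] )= [ - 8,-3.91,3, 5.28,  7, 9.24]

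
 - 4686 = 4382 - 9068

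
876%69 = 48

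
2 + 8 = 10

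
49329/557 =49329/557= 88.56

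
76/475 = 4/25 = 0.16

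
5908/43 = 137 + 17/43 = 137.40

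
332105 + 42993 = 375098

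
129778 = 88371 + 41407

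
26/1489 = 26/1489 = 0.02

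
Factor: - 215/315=-3^( - 2 )*7^( - 1)*43^1 = - 43/63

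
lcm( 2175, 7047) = 176175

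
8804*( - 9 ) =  - 79236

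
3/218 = 3/218 = 0.01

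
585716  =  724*809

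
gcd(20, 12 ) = 4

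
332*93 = 30876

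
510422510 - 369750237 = 140672273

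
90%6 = 0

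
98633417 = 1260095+97373322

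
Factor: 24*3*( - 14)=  - 2^4* 3^2*7^1 = -  1008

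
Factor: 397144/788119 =2^3*11^1*631^(- 1)*1249^( - 1) * 4513^1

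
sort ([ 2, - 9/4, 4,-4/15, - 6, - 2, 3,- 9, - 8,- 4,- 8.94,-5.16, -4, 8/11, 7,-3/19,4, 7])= [-9, - 8.94, - 8, - 6,-5.16,-4, - 4, - 9/4, - 2,-4/15, - 3/19, 8/11, 2,3, 4,4, 7, 7]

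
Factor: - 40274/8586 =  - 3^( - 4)*13^1*53^(-1 )*1549^1 = -  20137/4293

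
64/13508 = 16/3377 = 0.00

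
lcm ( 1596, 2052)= 14364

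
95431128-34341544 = 61089584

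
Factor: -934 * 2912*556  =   - 2^8*7^1*13^1 * 139^1 * 467^1 = - 1512213248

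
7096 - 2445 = 4651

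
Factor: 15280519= 37^1 *412987^1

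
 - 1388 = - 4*347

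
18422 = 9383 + 9039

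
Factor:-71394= - 2^1*3^1*73^1 * 163^1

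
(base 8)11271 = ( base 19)D55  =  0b1001010111001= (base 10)4793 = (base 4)1022321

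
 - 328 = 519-847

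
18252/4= 4563 = 4563.00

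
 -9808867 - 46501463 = -56310330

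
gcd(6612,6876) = 12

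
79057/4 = 79057/4=19764.25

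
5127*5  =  25635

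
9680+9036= 18716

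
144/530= 72/265=0.27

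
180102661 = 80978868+99123793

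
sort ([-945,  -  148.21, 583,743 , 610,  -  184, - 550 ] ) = [ - 945, - 550, - 184, - 148.21 , 583,610, 743] 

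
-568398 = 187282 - 755680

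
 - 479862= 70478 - 550340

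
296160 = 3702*80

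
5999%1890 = 329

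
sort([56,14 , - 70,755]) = [ - 70,14, 56,755]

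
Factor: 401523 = 3^1*17^1*7873^1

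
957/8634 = 319/2878 =0.11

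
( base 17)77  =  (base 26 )4M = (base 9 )150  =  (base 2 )1111110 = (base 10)126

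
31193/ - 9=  - 3466+1/9 = - 3465.89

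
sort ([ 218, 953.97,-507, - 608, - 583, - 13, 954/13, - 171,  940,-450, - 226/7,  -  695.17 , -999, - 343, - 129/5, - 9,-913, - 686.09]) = [ - 999,-913, - 695.17,-686.09, - 608, -583, - 507, - 450, - 343,  -  171, - 226/7, -129/5, - 13,  -  9,  954/13,218, 940, 953.97] 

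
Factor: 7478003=13^1*575231^1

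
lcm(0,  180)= 0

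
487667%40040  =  7187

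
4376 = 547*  8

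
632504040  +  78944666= 711448706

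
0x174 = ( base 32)bk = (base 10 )372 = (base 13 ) 228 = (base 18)12C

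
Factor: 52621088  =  2^5 *13^1*126493^1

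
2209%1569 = 640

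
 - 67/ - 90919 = 1/1357 =0.00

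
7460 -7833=-373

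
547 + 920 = 1467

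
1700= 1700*1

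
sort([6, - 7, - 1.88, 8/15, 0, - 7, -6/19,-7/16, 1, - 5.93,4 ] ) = [ - 7,  -  7,-5.93 , - 1.88, - 7/16, - 6/19, 0, 8/15,1, 4,  6] 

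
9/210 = 3/70 = 0.04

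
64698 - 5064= 59634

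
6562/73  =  89 + 65/73 = 89.89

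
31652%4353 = 1181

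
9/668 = 9/668 = 0.01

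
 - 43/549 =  - 43/549  =  -0.08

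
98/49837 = 98/49837=0.00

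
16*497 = 7952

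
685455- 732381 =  - 46926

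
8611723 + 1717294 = 10329017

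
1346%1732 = 1346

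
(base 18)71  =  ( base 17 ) 78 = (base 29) 4B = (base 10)127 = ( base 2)1111111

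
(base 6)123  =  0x33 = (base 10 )51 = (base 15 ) 36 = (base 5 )201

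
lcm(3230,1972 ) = 187340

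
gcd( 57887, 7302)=1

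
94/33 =2+28/33= 2.85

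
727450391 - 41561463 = 685888928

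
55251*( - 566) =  - 31272066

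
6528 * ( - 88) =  - 574464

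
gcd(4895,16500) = 55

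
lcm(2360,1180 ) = 2360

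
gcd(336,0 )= 336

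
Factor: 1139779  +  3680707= 2^1*11^1*17^1* 12889^1 =4820486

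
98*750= 73500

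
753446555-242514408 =510932147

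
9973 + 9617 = 19590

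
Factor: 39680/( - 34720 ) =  - 8/7  =  - 2^3*7^( - 1)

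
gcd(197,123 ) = 1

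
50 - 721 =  - 671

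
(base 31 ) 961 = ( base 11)6703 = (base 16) 2284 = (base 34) 7lu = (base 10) 8836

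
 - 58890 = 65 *( - 906) 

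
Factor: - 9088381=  - 23^1*395147^1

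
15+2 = 17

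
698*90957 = 63487986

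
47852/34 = 1407 + 7/17= 1407.41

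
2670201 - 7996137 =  - 5325936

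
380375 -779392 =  - 399017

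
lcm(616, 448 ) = 4928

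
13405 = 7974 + 5431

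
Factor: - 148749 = -3^1*179^1 *277^1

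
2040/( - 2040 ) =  - 1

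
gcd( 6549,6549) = 6549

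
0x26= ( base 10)38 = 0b100110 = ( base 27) 1b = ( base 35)13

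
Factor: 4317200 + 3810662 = 2^1*4063931^1 = 8127862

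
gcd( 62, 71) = 1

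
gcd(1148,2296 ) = 1148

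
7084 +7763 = 14847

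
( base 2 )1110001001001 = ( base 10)7241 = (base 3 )100221012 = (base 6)53305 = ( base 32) 729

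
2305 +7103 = 9408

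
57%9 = 3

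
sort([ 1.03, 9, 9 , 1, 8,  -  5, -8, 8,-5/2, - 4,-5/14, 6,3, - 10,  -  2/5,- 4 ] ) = [- 10, - 8,-5, -4, - 4,-5/2,-2/5, -5/14,  1,1.03,3, 6, 8, 8, 9,  9 ]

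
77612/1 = 77612 = 77612.00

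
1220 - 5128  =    -  3908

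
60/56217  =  20/18739 = 0.00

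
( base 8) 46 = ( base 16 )26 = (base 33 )15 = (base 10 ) 38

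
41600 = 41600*1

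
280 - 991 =-711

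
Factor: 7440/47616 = 5/32 = 2^( - 5)*5^1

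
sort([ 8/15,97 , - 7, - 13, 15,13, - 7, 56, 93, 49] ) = [ -13, - 7, - 7 , 8/15, 13,15,49,  56, 93,97]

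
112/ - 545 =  - 1  +  433/545 = - 0.21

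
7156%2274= 334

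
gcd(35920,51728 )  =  16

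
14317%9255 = 5062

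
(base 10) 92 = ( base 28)38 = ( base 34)2O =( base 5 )332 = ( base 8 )134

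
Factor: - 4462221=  - 3^1*107^1*13901^1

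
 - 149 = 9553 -9702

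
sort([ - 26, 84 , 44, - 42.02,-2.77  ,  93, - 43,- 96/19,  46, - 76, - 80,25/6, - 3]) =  [ - 80, - 76, - 43, - 42.02,  -  26, - 96/19, - 3, - 2.77, 25/6 , 44, 46, 84,  93] 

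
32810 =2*16405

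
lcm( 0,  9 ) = 0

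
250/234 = 125/117=1.07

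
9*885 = 7965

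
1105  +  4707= 5812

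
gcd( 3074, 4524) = 58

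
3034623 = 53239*57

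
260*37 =9620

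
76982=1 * 76982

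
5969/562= 5969/562  =  10.62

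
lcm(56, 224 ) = 224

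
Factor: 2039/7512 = 2^( - 3 )*3^( - 1)*313^(-1 ) * 2039^1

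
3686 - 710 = 2976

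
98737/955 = 103 + 372/955 =103.39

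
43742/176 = 21871/88=248.53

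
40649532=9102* 4466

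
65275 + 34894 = 100169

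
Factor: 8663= 8663^1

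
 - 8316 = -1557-6759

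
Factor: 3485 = 5^1 * 17^1*41^1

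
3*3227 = 9681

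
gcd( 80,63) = 1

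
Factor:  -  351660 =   -  2^2*3^1*5^1 * 5861^1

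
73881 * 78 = 5762718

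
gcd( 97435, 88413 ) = 13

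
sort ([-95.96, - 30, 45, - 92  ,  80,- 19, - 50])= [ - 95.96, - 92,-50, - 30 , - 19, 45,  80]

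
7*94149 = 659043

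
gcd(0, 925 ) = 925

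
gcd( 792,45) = 9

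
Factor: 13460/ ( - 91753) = -2^2*5^1*673^1*  91753^( -1)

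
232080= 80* 2901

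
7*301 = 2107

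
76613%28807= 18999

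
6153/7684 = 6153/7684 =0.80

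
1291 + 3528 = 4819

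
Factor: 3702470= 2^1*5^1*370247^1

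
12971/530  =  12971/530 = 24.47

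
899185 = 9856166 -8956981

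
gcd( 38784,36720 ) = 48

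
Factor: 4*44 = 2^4*11^1 =176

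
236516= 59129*4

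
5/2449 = 5/2449 = 0.00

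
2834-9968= -7134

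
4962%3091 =1871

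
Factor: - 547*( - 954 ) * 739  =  2^1*3^2*53^1 * 547^1*739^1= 385638282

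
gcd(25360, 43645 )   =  5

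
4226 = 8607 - 4381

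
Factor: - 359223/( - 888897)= 29^1*4129^1 * 296299^( - 1 ) = 119741/296299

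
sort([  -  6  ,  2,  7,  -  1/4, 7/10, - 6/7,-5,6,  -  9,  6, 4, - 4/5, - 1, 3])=[ -9, - 6,-5,  -  1  ,-6/7,-4/5, - 1/4,7/10,2, 3,4,  6,6, 7]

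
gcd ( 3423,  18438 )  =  21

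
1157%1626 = 1157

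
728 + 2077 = 2805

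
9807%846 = 501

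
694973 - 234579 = 460394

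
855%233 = 156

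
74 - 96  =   - 22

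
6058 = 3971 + 2087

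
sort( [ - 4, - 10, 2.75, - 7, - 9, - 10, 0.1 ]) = [  -  10, - 10, - 9, - 7, - 4,0.1,2.75]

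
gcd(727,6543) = 727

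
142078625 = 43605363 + 98473262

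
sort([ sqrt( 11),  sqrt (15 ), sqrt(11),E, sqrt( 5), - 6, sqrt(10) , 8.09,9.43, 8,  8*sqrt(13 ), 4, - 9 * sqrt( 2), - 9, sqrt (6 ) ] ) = [ - 9 * sqrt(2),-9, - 6,  sqrt(5),sqrt(6), E,sqrt(10), sqrt(11), sqrt(11), sqrt (15) , 4, 8,8.09, 9.43,8 * sqrt(13) ] 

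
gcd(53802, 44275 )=7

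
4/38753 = 4/38753 = 0.00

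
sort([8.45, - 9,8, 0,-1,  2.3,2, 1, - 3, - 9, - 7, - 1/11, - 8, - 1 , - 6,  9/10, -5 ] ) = [-9, - 9, - 8, - 7, - 6, - 5, - 3,  -  1, - 1 , - 1/11, 0,  9/10,1,  2,2.3 , 8, 8.45 ] 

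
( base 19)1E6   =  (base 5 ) 10013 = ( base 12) 449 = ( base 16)279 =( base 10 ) 633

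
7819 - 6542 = 1277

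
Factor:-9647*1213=-11701811= -  11^1*877^1*1213^1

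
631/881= 631/881 = 0.72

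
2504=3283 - 779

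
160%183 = 160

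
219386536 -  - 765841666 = 985228202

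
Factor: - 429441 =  - 3^1*43^1*3329^1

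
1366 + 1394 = 2760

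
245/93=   2 + 59/93=2.63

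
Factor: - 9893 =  - 13^1*761^1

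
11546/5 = 11546/5= 2309.20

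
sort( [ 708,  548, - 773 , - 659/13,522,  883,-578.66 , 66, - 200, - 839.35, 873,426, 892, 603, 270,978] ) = [ - 839.35, - 773,-578.66 , - 200, - 659/13,66, 270,426, 522,548 , 603 , 708,873,883,  892, 978 ]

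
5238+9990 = 15228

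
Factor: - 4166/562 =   -  281^( - 1 ) * 2083^1 = - 2083/281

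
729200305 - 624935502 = 104264803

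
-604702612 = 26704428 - 631407040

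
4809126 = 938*5127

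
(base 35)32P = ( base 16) EBA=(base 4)322322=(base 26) 5f0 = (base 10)3770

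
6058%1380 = 538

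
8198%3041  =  2116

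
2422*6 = 14532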